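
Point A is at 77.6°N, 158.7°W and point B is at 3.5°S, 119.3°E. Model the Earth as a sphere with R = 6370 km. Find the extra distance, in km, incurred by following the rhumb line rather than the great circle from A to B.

Great circle: cos σ = sin φ₁ sin φ₂ + cos φ₁ cos φ₂ cos Δλ,  σ = 1.6006 rad → d_gc = 10195.8 km
Rhumb line: Δψ = -2.2809, q = Δφ/Δψ = 0.6206, d_rh = R√(Δφ²+q²Δλ²) = 10644.5 km
Excess = 10644.5 − 10195.8 = 448.7 ≈ 449 km

449 km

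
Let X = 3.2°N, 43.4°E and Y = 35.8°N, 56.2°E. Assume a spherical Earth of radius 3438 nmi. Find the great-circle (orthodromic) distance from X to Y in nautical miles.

2081 nmi

cos σ = sin φ₁ sin φ₂ + cos φ₁ cos φ₂ cos Δλ
      = sin(3.20°)sin(35.80°) + cos(3.20°)cos(35.80°)cos(12.80°) = 0.8223
σ = 34.681° → d = Rσ = 3438·0.60531 = 2081 nmi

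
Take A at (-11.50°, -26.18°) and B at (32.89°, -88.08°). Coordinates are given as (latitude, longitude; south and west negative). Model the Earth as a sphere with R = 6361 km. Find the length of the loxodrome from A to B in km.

Δψ = ln[tan(π/4+φ₂/2)/tan(π/4+φ₁/2)] = +0.8105;  Δφ = +0.7748 rad,  Δλ = -1.0804 rad
q = Δφ/Δψ = 0.9559
d = R·√(Δφ² + q²Δλ²) = 6361·1.29100 = 8212 km

8212 km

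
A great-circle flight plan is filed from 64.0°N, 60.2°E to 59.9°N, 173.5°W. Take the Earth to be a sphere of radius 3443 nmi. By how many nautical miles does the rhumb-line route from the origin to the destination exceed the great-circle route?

Great circle: cos σ = sin φ₁ sin φ₂ + cos φ₁ cos φ₂ cos Δλ,  σ = 0.8666 rad → d_gc = 2983.6 nmi
Rhumb line: Δψ = -0.1524, q = Δφ/Δψ = 0.4694, d_rh = R√(Δφ²+q²Δλ²) = 3571.3 nmi
Excess = 3571.3 − 2983.6 = 587.7 ≈ 588 nmi

588 nmi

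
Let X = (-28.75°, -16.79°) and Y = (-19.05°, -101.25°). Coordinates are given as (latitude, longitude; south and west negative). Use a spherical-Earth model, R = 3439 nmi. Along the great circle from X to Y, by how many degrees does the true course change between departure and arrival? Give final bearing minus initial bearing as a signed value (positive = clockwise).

At departure: θ₁ = atan2(sin Δλ cos φ₂, cos φ₁ sin φ₂ − sin φ₁ cos φ₂ cos Δλ) = 255.56°
At arrival: θ₂ = atan2(sin Δλ cos φ₁, −cos φ₂ sin φ₁ + sin φ₂ cos φ₁ cos Δλ) = 296.07°
Δθ = θ₂ − θ₁ = +40.5°

+40.5°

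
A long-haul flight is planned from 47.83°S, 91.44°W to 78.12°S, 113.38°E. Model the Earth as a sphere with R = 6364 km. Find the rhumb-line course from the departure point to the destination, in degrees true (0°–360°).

Meridional parts: M(φ₁)=-0.9530, M(φ₂)=-2.2629 → ΔM = -1.3099;  Δλ = -2.7084 rad
tan C = Δλ / ΔM = +2.0677 → C = 244.19°

244.2°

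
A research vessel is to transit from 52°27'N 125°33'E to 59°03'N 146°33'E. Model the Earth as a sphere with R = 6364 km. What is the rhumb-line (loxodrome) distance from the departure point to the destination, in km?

Δψ = ln[tan(π/4+φ₂/2)/tan(π/4+φ₁/2)] = +0.2053;  Δφ = +0.1152 rad,  Δλ = +0.3665 rad
q = Δφ/Δψ = 0.5611
d = R·√(Δφ² + q²Δλ²) = 6364·0.23573 = 1500 km

1500 km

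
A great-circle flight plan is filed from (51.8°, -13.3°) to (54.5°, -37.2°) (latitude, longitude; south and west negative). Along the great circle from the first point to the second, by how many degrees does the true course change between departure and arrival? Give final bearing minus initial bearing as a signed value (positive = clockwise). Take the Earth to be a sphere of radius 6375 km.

-19.2°

At departure: θ₁ = atan2(sin Δλ cos φ₂, cos φ₁ sin φ₂ − sin φ₁ cos φ₂ cos Δλ) = 290.13°
At arrival: θ₂ = atan2(sin Δλ cos φ₁, −cos φ₂ sin φ₁ + sin φ₂ cos φ₁ cos Δλ) = 270.90°
Δθ = θ₂ − θ₁ = -19.2°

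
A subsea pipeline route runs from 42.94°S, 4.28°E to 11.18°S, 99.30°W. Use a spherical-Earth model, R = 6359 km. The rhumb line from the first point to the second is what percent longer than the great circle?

4.1%

Great circle: σ = 1.6073 rad → d_gc = Rσ = 10221.1 km
Rhumb: Δφ = +0.5543, Δλ = -1.8078, Δψ = +0.6350, q = Δφ/Δψ = 0.8729 → d_rh = R√(Δφ²+q²Δλ²) = 10635.8 km
Excess = (10635.8 − 10221.1) / 10221.1 = 414.7 / 10221.1 = 4.06% ≈ 4.1%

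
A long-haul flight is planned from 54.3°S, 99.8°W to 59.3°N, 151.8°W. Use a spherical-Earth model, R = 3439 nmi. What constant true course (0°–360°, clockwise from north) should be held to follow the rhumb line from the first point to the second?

339.5°

Δψ = ln[tan(π/4+φ₂/2)/tan(π/4+φ₁/2)] = +2.4259
Δλ = -0.9076 rad (taken the short way round)
course = atan2(Δλ, Δψ) = 339.49°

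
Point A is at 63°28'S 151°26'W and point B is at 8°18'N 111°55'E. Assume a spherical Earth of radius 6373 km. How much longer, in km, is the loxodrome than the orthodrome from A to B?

Great circle: cos σ = sin φ₁ sin φ₂ + cos φ₁ cos φ₂ cos Δλ,  σ = 1.7521 rad → d_gc = 11166.3 km
Rhumb line: Δψ = +1.5902, q = Δφ/Δψ = 0.7877, d_rh = R√(Δφ²+q²Δλ²) = 11637.1 km
Excess = 11637.1 − 11166.3 = 470.8 ≈ 471 km

471 km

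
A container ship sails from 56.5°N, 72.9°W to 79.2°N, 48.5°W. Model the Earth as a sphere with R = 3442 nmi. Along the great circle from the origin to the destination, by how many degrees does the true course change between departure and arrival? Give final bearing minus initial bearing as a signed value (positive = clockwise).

+23.1°

At departure: θ₁ = atan2(sin Δλ cos φ₂, cos φ₁ sin φ₂ − sin φ₁ cos φ₂ cos Δλ) = 10.96°
At arrival: θ₂ = atan2(sin Δλ cos φ₁, −cos φ₂ sin φ₁ + sin φ₂ cos φ₁ cos Δλ) = 34.04°
Δθ = θ₂ − θ₁ = +23.1°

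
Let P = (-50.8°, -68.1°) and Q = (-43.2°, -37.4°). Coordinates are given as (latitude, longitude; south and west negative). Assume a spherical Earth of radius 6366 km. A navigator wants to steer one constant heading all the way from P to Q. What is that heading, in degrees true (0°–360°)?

70.0°

Meridional parts: M(φ₁)=-1.0326, M(φ₂)=-0.8376 → ΔM = +0.1950;  Δλ = +0.5358 rad
tan C = Δλ / ΔM = +2.7482 → C = 70.01°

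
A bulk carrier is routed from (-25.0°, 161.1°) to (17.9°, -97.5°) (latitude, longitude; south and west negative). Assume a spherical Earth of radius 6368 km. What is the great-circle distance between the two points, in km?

cos σ = sin φ₁ sin φ₂ + cos φ₁ cos φ₂ cos Δλ
      = sin(-25.00°)sin(17.90°) + cos(-25.00°)cos(17.90°)cos(101.40°) = -0.3004
σ = 107.479° → d = Rσ = 6368·1.87587 = 11946 km

11946 km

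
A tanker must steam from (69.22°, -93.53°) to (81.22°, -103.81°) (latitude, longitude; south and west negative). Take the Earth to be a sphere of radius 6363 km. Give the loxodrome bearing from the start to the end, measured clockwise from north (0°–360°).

Δψ = ln[tan(π/4+φ₂/2)/tan(π/4+φ₁/2)] = +0.8706
Δλ = -0.1794 rad (taken the short way round)
course = atan2(Δλ, Δψ) = 348.36°

348.4°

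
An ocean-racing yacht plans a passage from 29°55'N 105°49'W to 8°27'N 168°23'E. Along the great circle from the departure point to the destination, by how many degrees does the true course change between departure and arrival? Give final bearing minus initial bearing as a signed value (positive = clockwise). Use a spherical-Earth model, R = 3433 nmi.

Initial bearing θ₁ = atan2(sin Δλ cos φ₂, cos φ₁ sin φ₂ − sin φ₁ cos φ₂ cos Δλ) = 275.28°
Final bearing θ₂ = (initial bearing from the destination back to the start) + 180° = 240.76°
Δθ = θ₂ − θ₁ = -34.5°

-34.5°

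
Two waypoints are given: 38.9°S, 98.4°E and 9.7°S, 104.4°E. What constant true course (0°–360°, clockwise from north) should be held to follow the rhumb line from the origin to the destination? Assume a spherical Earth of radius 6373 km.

10.4°

Meridional parts: M(φ₁)=-0.7380, M(φ₂)=-0.1701 → ΔM = +0.5679;  Δλ = +0.1047 rad
tan C = Δλ / ΔM = +0.1844 → C = 10.45°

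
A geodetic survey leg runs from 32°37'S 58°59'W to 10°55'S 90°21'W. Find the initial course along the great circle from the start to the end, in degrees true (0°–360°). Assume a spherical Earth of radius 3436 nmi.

θ = atan2( sin Δλ·cos φ₂ ,  cos φ₁ sin φ₂ − sin φ₁ cos φ₂ cos Δλ )
  = atan2(-0.5111, +0.2924) = 299.77°

299.8°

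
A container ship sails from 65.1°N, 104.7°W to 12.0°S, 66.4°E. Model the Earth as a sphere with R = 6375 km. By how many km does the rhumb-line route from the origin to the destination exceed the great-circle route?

Great circle: cos σ = sin φ₁ sin φ₂ + cos φ₁ cos φ₂ cos Δλ,  σ = 2.2086 rad → d_gc = 14080.1 km
Rhumb line: Δψ = -1.7216, q = Δφ/Δψ = 0.7816, d_rh = R√(Δφ²+q²Δλ²) = 17176.0 km
Excess = 17176.0 − 14080.1 = 3095.9 ≈ 3096 km

3096 km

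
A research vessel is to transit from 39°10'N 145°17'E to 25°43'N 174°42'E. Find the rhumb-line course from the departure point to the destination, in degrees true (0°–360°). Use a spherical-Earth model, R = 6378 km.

Δψ = ln[tan(π/4+φ₂/2)/tan(π/4+φ₁/2)] = -0.2793
Δλ = +0.5134 rad (taken the short way round)
course = atan2(Δλ, Δψ) = 118.55°

118.5°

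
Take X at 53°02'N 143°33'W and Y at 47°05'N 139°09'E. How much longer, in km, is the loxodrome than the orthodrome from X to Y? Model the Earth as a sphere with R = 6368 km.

263 km

Great circle: cos σ = sin φ₁ sin φ₂ + cos φ₁ cos φ₂ cos Δλ,  σ = 0.8296 rad → d_gc = 5283.0 km
Rhumb line: Δψ = -0.1620, q = Δφ/Δψ = 0.6409, d_rh = R√(Δφ²+q²Δλ²) = 5545.7 km
Excess = 5545.7 − 5283.0 = 262.7 ≈ 263 km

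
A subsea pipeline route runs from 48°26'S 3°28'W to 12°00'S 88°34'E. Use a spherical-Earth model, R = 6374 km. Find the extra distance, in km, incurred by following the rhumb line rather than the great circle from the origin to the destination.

334 km

Great circle: cos σ = sin φ₁ sin φ₂ + cos φ₁ cos φ₂ cos Δλ,  σ = 1.4379 rad → d_gc = 9165.0 km
Rhumb line: Δψ = +0.7578, q = Δφ/Δψ = 0.8391, d_rh = R√(Δφ²+q²Δλ²) = 9499.0 km
Excess = 9499.0 − 9165.0 = 334.0 ≈ 334 km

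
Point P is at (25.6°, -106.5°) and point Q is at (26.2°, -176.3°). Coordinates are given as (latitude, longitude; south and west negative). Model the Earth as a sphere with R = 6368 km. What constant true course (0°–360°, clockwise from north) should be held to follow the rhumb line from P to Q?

Δψ = ln[tan(π/4+φ₂/2)/tan(π/4+φ₁/2)] = +0.0116
Δλ = -1.2182 rad (taken the short way round)
course = atan2(Δλ, Δψ) = 270.55°

270.5°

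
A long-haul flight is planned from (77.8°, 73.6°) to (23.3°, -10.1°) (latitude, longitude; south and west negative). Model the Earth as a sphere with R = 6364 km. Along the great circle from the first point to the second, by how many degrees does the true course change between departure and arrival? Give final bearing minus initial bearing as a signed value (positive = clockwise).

-75.8°

Initial bearing θ₁ = atan2(sin Δλ cos φ₂, cos φ₁ sin φ₂ − sin φ₁ cos φ₂ cos Δλ) = 269.06°
Final bearing θ₂ = (initial bearing from the destination back to the start) + 180° = 193.30°
Δθ = θ₂ − θ₁ = -75.8°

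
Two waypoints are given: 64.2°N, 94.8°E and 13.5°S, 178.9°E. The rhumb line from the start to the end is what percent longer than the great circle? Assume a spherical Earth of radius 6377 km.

2.8%

Great circle: σ = 1.7383 rad → d_gc = Rσ = 11084.8 km
Rhumb: Δφ = -1.3561, Δλ = +1.4678, Δψ = -1.7117, q = Δφ/Δψ = 0.7923 → d_rh = R√(Δφ²+q²Δλ²) = 11392.1 km
Excess = (11392.1 − 11084.8) / 11084.8 = 307.3 / 11084.8 = 2.77% ≈ 2.8%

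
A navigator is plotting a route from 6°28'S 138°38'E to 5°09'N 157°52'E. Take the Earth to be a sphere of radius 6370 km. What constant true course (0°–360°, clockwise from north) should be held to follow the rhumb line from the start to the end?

Meridional parts: M(φ₁)=-0.1131, M(φ₂)=+0.0900 → ΔM = +0.2031;  Δλ = +0.3357 rad
tan C = Δλ / ΔM = +1.6527 → C = 58.82°

58.8°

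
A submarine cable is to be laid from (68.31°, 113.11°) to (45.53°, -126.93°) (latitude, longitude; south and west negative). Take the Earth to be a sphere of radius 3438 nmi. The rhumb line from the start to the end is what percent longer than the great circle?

15.9%

Great circle: σ = 1.0077 rad → d_gc = Rσ = 3464.5 nmi
Rhumb: Δφ = -0.3976, Δλ = +2.0937, Δψ = -0.7580, q = Δφ/Δψ = 0.5245 → d_rh = R√(Δφ²+q²Δλ²) = 4015.6 nmi
Excess = (4015.6 − 3464.5) / 3464.5 = 551.1 / 3464.5 = 15.91% ≈ 15.9%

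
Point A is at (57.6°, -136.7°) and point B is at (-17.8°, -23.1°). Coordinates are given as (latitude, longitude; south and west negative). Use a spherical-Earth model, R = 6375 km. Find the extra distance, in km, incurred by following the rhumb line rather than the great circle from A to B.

Great circle: cos σ = sin φ₁ sin φ₂ + cos φ₁ cos φ₂ cos Δλ,  σ = 2.0514 rad → d_gc = 13078.0 km
Rhumb line: Δψ = -1.5518, q = Δφ/Δψ = 0.8480, d_rh = R√(Δφ²+q²Δλ²) = 13611.3 km
Excess = 13611.3 − 13078.0 = 533.3 ≈ 533 km

533 km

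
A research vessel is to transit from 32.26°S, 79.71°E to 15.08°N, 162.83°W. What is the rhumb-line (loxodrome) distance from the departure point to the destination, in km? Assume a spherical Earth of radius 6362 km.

13566 km

Rhumb course C = atan2(Δλ, Δψ) with Δψ = ln[tan(π/4+φ₂/2)/tan(π/4+φ₁/2)] = +0.8617, Δλ = +2.0501 → C = 67.20°
d = R·|Δφ| / |cos C| = 6362·0.82624 / 0.38748 = 13566 km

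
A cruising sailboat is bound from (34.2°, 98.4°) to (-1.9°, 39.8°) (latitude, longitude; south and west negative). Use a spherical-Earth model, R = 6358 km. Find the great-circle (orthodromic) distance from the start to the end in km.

7287 km

cos σ = sin φ₁ sin φ₂ + cos φ₁ cos φ₂ cos Δλ
      = sin(34.20°)sin(-1.90°) + cos(34.20°)cos(-1.90°)cos(-58.60°) = 0.4120
σ = 65.667° → d = Rσ = 6358·1.14610 = 7287 km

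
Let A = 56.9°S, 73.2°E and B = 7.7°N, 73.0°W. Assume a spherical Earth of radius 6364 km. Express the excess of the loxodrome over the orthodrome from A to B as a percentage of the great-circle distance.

Great circle: σ = 2.1675 rad → d_gc = Rσ = 13794.2 km
Rhumb: Δφ = +1.1275, Δλ = -2.5517, Δψ = +1.3483, q = Δφ/Δψ = 0.8362 → d_rh = R√(Δφ²+q²Δλ²) = 15358.7 km
Excess = (15358.7 − 13794.2) / 13794.2 = 1564.5 / 13794.2 = 11.34% ≈ 11.3%

11.3%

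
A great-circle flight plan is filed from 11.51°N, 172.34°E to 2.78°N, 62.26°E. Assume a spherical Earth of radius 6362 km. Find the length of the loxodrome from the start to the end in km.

12155 km

Rhumb course C = atan2(Δλ, Δψ) with Δψ = ln[tan(π/4+φ₂/2)/tan(π/4+φ₁/2)] = -0.1537, Δλ = -1.9213 → C = 265.43°
d = R·|Δφ| / |cos C| = 6362·0.15237 / 0.07975 = 12155 km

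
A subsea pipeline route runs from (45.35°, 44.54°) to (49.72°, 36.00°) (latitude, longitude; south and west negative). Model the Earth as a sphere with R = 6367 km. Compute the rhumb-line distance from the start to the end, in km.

Δψ = ln[tan(π/4+φ₂/2)/tan(π/4+φ₁/2)] = +0.1131;  Δφ = +0.0763 rad,  Δλ = -0.1491 rad
q = Δφ/Δψ = 0.6746
d = R·√(Δφ² + q²Δλ²) = 6367·0.12620 = 804 km

804 km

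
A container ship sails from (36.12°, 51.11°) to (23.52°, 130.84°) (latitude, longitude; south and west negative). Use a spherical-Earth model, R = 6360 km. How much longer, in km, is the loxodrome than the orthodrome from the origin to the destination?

181 km

Great circle: cos σ = sin φ₁ sin φ₂ + cos φ₁ cos φ₂ cos Δλ,  σ = 1.1947 rad → d_gc = 7598.3 km
Rhumb line: Δψ = -0.2543, q = Δφ/Δψ = 0.8647, d_rh = R√(Δφ²+q²Δλ²) = 7779.5 km
Excess = 7779.5 − 7598.3 = 181.2 ≈ 181 km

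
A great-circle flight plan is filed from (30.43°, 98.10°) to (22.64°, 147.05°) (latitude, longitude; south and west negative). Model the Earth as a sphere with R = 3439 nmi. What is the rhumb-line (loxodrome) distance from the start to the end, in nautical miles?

Δψ = ln[tan(π/4+φ₂/2)/tan(π/4+φ₁/2)] = -0.1521;  Δφ = -0.1360 rad,  Δλ = +0.8543 rad
q = Δφ/Δψ = 0.8936
d = R·√(Δφ² + q²Δλ²) = 3439·0.77547 = 2667 nmi

2667 nmi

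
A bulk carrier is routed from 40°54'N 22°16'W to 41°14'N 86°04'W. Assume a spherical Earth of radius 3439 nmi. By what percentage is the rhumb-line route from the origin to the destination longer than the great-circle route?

2.4%

Great circle: σ = 0.8196 rad → d_gc = Rσ = 2818.6 nmi
Rhumb: Δφ = +0.0058, Δλ = -1.1135, Δψ = +0.0077, q = Δφ/Δψ = 0.7539 → d_rh = R√(Δφ²+q²Δλ²) = 2887.2 nmi
Excess = (2887.2 − 2818.6) / 2818.6 = 68.6 / 2818.6 = 2.43% ≈ 2.4%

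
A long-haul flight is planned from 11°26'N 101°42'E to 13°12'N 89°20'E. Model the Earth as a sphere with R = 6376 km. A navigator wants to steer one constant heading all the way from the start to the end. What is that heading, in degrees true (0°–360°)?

278.3°

Δψ = ln[tan(π/4+φ₂/2)/tan(π/4+φ₁/2)] = +0.0316
Δλ = -0.2158 rad (taken the short way round)
course = atan2(Δλ, Δψ) = 278.32°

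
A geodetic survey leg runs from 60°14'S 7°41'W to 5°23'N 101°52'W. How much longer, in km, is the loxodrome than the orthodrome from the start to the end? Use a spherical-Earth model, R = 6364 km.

406 km

Great circle: cos σ = sin φ₁ sin φ₂ + cos φ₁ cos φ₂ cos Δλ,  σ = 1.6886 rad → d_gc = 10746.03 km
Rhumb line: Δψ = +1.4192, q = Δφ/Δψ = 0.8069, d_rh = R√(Δφ²+q²Δλ²) = 11152.47 km
Excess = 11152.47 − 10746.03 = 406.44 ≈ 406 km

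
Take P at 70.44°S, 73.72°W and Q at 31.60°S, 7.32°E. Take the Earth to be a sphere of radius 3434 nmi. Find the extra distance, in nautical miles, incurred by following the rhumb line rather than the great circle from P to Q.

198 nmi

Great circle: cos σ = sin φ₁ sin φ₂ + cos φ₁ cos φ₂ cos Δλ,  σ = 1.0025 rad → d_gc = 3442.7 nmi
Rhumb line: Δψ = +1.1763, q = Δφ/Δψ = 0.5763, d_rh = R√(Δφ²+q²Δλ²) = 3640.6 nmi
Excess = 3640.6 − 3442.7 = 197.9 ≈ 198 nmi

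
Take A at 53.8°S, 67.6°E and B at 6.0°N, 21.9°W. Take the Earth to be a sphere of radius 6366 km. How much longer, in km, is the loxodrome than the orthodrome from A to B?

Great circle: cos σ = sin φ₁ sin φ₂ + cos φ₁ cos φ₂ cos Δλ,  σ = 1.6501 rad → d_gc = 10504.6 km
Rhumb line: Δψ = +1.2232, q = Δφ/Δψ = 0.8533, d_rh = R√(Δφ²+q²Δλ²) = 10777.0 km
Excess = 10777.0 − 10504.6 = 272.4 ≈ 272 km

272 km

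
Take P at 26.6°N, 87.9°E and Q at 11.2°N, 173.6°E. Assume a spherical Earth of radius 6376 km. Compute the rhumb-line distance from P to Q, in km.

9151 km

Rhumb course C = atan2(Δλ, Δψ) with Δψ = ln[tan(π/4+φ₂/2)/tan(π/4+φ₁/2)] = -0.2852, Δλ = +1.4957 → C = 100.79°
d = R·|Δφ| / |cos C| = 6376·0.26878 / 0.18727 = 9151 km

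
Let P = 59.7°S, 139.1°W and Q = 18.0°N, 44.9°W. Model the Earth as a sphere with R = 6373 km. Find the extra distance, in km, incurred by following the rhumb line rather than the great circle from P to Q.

Great circle: cos σ = sin φ₁ sin φ₂ + cos φ₁ cos φ₂ cos Δλ,  σ = 1.8775 rad → d_gc = 11965.5 km
Rhumb line: Δψ = +1.6260, q = Δφ/Δψ = 0.8340, d_rh = R√(Δφ²+q²Δλ²) = 12290.7 km
Excess = 12290.7 − 11965.5 = 325.2 ≈ 325 km

325 km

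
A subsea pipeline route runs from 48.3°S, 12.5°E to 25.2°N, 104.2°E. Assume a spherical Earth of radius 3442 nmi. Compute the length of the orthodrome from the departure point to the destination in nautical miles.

6585 nmi

cos σ = sin φ₁ sin φ₂ + cos φ₁ cos φ₂ cos Δλ
      = sin(-48.30°)sin(25.20°) + cos(-48.30°)cos(25.20°)cos(91.70°) = -0.3358
σ = 109.619° → d = Rσ = 3442·1.91321 = 6585 nmi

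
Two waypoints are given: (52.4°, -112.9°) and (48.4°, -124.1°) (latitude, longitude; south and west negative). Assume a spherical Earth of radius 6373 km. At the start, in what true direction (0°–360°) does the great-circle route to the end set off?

245.1°

N = sin Δλ·cos φ₂ = -0.1290;  D = cos φ₁ sin φ₂ − sin φ₁ cos φ₂ cos Δλ = -0.0597
initial course = atan2(N, D) = 245.14°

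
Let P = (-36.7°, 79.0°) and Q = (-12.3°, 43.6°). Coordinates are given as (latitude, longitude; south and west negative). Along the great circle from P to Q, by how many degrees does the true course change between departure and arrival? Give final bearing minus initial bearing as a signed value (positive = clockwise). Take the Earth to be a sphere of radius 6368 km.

+15.4°

At departure: θ₁ = atan2(sin Δλ cos φ₂, cos φ₁ sin φ₂ − sin φ₁ cos φ₂ cos Δλ) = 298.33°
At arrival: θ₂ = atan2(sin Δλ cos φ₁, −cos φ₂ sin φ₁ + sin φ₂ cos φ₁ cos Δλ) = 313.75°
Δθ = θ₂ − θ₁ = +15.4°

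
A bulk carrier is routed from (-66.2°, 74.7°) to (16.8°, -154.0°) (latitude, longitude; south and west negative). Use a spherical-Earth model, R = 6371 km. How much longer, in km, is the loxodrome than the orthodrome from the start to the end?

Great circle: cos σ = sin φ₁ sin φ₂ + cos φ₁ cos φ₂ cos Δλ,  σ = 2.1170 rad → d_gc = 13487.2 km
Rhumb line: Δψ = +1.8547, q = Δφ/Δψ = 0.7811, d_rh = R√(Δφ²+q²Δλ²) = 14670.3 km
Excess = 14670.3 − 13487.2 = 1183.1 ≈ 1183 km

1183 km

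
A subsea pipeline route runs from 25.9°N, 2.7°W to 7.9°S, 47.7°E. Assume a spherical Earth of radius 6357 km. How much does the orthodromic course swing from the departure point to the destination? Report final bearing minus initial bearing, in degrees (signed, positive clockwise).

+8.8°

Initial bearing θ₁ = atan2(sin Δλ cos φ₂, cos φ₁ sin φ₂ − sin φ₁ cos φ₂ cos Δλ) = 117.63°
Final bearing θ₂ = (initial bearing from the destination back to the start) + 180° = 126.42°
Δθ = θ₂ − θ₁ = +8.8°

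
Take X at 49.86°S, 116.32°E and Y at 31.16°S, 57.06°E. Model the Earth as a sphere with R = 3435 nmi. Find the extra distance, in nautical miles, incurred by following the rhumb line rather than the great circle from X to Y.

58 nmi

Great circle: cos σ = sin φ₁ sin φ₂ + cos φ₁ cos φ₂ cos Δλ,  σ = 0.8264 rad → d_gc = 2838.7 nmi
Rhumb line: Δψ = +0.4341, q = Δφ/Δψ = 0.7519, d_rh = R√(Δφ²+q²Δλ²) = 2897.1 nmi
Excess = 2897.1 − 2838.7 = 58.4 ≈ 58 nmi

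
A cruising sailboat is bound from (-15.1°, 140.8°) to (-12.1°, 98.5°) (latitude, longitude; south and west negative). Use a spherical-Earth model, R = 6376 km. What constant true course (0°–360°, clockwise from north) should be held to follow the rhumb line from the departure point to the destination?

Δψ = ln[tan(π/4+φ₂/2)/tan(π/4+φ₁/2)] = +0.0539
Δλ = -0.7383 rad (taken the short way round)
course = atan2(Δλ, Δψ) = 274.17°

274.2°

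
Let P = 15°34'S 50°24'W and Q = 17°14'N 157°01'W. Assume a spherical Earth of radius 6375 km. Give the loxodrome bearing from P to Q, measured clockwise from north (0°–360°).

Meridional parts: M(φ₁)=-0.2751, M(φ₂)=+0.3054 → ΔM = +0.5805;  Δλ = -1.8608 rad
tan C = Δλ / ΔM = -3.2055 → C = 287.33°

287.3°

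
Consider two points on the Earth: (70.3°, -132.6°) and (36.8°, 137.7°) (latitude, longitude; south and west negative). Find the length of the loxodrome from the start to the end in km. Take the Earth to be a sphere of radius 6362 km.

6638 km

Rhumb course C = atan2(Δλ, Δψ) with Δψ = ln[tan(π/4+φ₂/2)/tan(π/4+φ₁/2)] = -1.0592, Δλ = -1.5656 → C = 235.92°
d = R·|Δφ| / |cos C| = 6362·0.58469 / 0.56037 = 6638 km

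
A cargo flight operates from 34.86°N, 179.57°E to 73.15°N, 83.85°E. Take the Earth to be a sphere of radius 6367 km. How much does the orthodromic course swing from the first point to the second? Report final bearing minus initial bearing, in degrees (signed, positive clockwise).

At departure: θ₁ = atan2(sin Δλ cos φ₂, cos φ₁ sin φ₂ − sin φ₁ cos φ₂ cos Δλ) = 340.22°
At arrival: θ₂ = atan2(sin Δλ cos φ₁, −cos φ₂ sin φ₁ + sin φ₂ cos φ₁ cos Δλ) = 253.36°
Δθ = θ₂ − θ₁ = -86.9°

-86.9°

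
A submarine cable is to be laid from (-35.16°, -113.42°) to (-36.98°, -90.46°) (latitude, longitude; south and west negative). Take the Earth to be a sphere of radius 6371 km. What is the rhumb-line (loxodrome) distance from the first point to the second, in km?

Rhumb course C = atan2(Δλ, Δψ) with Δψ = ln[tan(π/4+φ₂/2)/tan(π/4+φ₁/2)] = -0.0393, Δλ = +0.4007 → C = 95.60°
d = R·|Δφ| / |cos C| = 6371·0.03176 / 0.09761 = 2073 km

2073 km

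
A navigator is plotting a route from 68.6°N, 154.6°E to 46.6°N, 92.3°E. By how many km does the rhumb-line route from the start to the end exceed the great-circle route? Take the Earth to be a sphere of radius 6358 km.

155 km

Great circle: cos σ = sin φ₁ sin φ₂ + cos φ₁ cos φ₂ cos Δλ,  σ = 0.6550 rad → d_gc = 4164.8 km
Rhumb line: Δψ = -0.7448, q = Δφ/Δψ = 0.5155, d_rh = R√(Δφ²+q²Δλ²) = 4319.9 km
Excess = 4319.9 − 4164.8 = 155.1 ≈ 155 km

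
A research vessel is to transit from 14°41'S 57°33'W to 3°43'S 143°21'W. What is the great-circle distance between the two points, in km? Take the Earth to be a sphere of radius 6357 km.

9431 km

cos σ = sin φ₁ sin φ₂ + cos φ₁ cos φ₂ cos Δλ
      = sin(-14.68°)sin(-3.72°) + cos(-14.68°)cos(-3.72°)cos(-85.80°) = 0.0871
σ = 85.002° → d = Rσ = 6357·1.48356 = 9431 km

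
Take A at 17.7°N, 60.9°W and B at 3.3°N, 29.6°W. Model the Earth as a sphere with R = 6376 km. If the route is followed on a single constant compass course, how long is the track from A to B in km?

3772 km

Rhumb course C = atan2(Δλ, Δψ) with Δψ = ln[tan(π/4+φ₂/2)/tan(π/4+φ₁/2)] = -0.2563, Δλ = +0.5463 → C = 115.14°
d = R·|Δφ| / |cos C| = 6376·0.25133 / 0.42478 = 3772 km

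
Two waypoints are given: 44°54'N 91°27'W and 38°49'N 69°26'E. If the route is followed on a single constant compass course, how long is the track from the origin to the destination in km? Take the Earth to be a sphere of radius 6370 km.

13323 km

Δψ = ln[tan(π/4+φ₂/2)/tan(π/4+φ₁/2)] = -0.1427;  Δφ = -0.1062 rad,  Δλ = +2.8079 rad
q = Δφ/Δψ = 0.7439
d = R·√(Δφ² + q²Δλ²) = 6370·2.09148 = 13323 km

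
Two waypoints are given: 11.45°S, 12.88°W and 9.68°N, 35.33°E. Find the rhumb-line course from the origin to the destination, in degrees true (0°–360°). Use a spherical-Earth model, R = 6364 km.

66.2°

Δψ = ln[tan(π/4+φ₂/2)/tan(π/4+φ₁/2)] = +0.3709
Δλ = +0.8414 rad (taken the short way round)
course = atan2(Δλ, Δψ) = 66.21°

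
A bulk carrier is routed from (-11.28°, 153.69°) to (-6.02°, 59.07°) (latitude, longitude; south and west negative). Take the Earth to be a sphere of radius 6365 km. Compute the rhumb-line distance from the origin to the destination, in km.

10404 km

Δψ = ln[tan(π/4+φ₂/2)/tan(π/4+φ₁/2)] = +0.0929;  Δφ = +0.0918 rad,  Δλ = -1.6514 rad
q = Δφ/Δψ = 0.9883
d = R·√(Δφ² + q²Δλ²) = 6365·1.63463 = 10404 km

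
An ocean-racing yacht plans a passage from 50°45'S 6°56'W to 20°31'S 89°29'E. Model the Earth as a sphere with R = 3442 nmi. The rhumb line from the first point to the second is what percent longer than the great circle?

5.2%

Great circle: σ = 1.3641 rad → d_gc = Rσ = 4695.4 nmi
Rhumb: Δφ = +0.5277, Δλ = +1.6828, Δψ = +0.6652, q = Δφ/Δψ = 0.7932 → d_rh = R√(Δφ²+q²Δλ²) = 4940.5 nmi
Excess = (4940.5 − 4695.4) / 4695.4 = 245.1 / 4695.4 = 5.22% ≈ 5.2%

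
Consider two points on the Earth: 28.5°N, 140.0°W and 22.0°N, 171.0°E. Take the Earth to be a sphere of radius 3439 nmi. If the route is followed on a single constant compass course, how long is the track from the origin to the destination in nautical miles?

Δψ = ln[tan(π/4+φ₂/2)/tan(π/4+φ₁/2)] = -0.1255;  Δφ = -0.1134 rad,  Δλ = -0.8552 rad
q = Δφ/Δψ = 0.9038
d = R·√(Δφ² + q²Δλ²) = 3439·0.78118 = 2686 nmi

2686 nmi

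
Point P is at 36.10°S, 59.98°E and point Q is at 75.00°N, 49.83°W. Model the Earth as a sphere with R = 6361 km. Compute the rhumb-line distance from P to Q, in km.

Δψ = ln[tan(π/4+φ₂/2)/tan(π/4+φ₁/2)] = +2.7040;  Δφ = +1.9391 rad,  Δλ = -1.9165 rad
q = Δφ/Δψ = 0.7171
d = R·√(Δφ² + q²Δλ²) = 6361·2.37672 = 15118 km

15118 km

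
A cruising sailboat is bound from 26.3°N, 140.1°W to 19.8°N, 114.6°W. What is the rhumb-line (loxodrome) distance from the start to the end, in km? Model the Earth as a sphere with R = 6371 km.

Rhumb course C = atan2(Δλ, Δψ) with Δψ = ln[tan(π/4+φ₂/2)/tan(π/4+φ₁/2)] = -0.1234, Δλ = +0.4451 → C = 105.49°
d = R·|Δφ| / |cos C| = 6371·0.11345 / 0.26715 = 2706 km

2706 km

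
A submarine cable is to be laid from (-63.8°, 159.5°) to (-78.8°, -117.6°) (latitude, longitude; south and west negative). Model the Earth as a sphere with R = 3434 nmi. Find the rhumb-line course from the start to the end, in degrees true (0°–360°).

120.9°

Meridional parts: M(φ₁)=-1.4580, M(φ₂)=-2.3223 → ΔM = -0.8643;  Δλ = +1.4469 rad
tan C = Δλ / ΔM = -1.6741 → C = 120.85°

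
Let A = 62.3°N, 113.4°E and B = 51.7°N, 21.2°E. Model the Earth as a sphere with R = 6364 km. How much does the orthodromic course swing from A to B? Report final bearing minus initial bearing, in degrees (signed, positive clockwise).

-82.4°

Initial bearing θ₁ = atan2(sin Δλ cos φ₂, cos φ₁ sin φ₂ − sin φ₁ cos φ₂ cos Δλ) = 301.92°
Final bearing θ₂ = (initial bearing from the destination back to the start) + 180° = 219.54°
Δθ = θ₂ − θ₁ = -82.4°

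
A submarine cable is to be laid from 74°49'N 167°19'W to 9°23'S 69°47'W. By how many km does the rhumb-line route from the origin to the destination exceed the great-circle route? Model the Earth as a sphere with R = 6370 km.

Great circle: cos σ = sin φ₁ sin φ₂ + cos φ₁ cos φ₂ cos Δλ,  σ = 1.7632 rad → d_gc = 11231.6 km
Rhumb line: Δψ = -2.1798, q = Δφ/Δψ = 0.6742, d_rh = R√(Δφ²+q²Δλ²) = 11877.4 km
Excess = 11877.4 − 11231.6 = 645.8 ≈ 646 km

646 km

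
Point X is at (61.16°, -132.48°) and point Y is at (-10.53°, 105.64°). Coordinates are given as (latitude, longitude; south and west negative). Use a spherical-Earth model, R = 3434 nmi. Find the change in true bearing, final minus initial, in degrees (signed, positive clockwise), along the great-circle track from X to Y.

-87.0°

At departure: θ₁ = atan2(sin Δλ cos φ₂, cos φ₁ sin φ₂ − sin φ₁ cos φ₂ cos Δλ) = 293.71°
At arrival: θ₂ = atan2(sin Δλ cos φ₁, −cos φ₂ sin φ₁ + sin φ₂ cos φ₁ cos Δλ) = 206.69°
Δθ = θ₂ − θ₁ = -87.0°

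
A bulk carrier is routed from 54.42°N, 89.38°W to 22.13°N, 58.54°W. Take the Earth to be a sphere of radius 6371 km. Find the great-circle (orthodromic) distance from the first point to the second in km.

4417 km

cos σ = sin φ₁ sin φ₂ + cos φ₁ cos φ₂ cos Δλ
      = sin(54.42°)sin(22.13°) + cos(54.42°)cos(22.13°)cos(30.84°) = 0.7691
σ = 39.723° → d = Rσ = 6371·0.69329 = 4417 km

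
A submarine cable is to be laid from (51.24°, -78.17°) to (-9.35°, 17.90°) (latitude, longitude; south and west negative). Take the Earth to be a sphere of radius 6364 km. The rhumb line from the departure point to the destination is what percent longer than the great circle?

2.5%

Great circle: σ = 1.7640 rad → d_gc = Rσ = 11226.1 km
Rhumb: Δφ = -1.0575, Δλ = +1.6767, Δψ = -1.2087, q = Δφ/Δψ = 0.8749 → d_rh = R√(Δφ²+q²Δλ²) = 11508.6 km
Excess = (11508.6 − 11226.1) / 11226.1 = 282.5 / 11226.1 = 2.52% ≈ 2.5%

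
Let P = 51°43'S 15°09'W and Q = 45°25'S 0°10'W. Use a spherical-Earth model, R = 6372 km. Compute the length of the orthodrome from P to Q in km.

cos σ = sin φ₁ sin φ₂ + cos φ₁ cos φ₂ cos Δλ
      = sin(-51.72°)sin(-45.42°) + cos(-51.72°)cos(-45.42°)cos(14.98°) = 0.9792
σ = 11.713° → d = Rσ = 6372·0.20444 = 1303 km

1303 km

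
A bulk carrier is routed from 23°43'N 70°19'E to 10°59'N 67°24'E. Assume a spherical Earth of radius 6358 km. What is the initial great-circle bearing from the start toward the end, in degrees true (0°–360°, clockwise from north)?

N = sin Δλ·cos φ₂ = -0.0500;  D = cos φ₁ sin φ₂ − sin φ₁ cos φ₂ cos Δλ = -0.2199
initial course = atan2(N, D) = 192.80°

192.8°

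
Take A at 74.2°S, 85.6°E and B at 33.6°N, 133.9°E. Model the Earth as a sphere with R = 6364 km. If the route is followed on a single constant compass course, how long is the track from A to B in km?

Rhumb course C = atan2(Δλ, Δψ) with Δψ = ln[tan(π/4+φ₂/2)/tan(π/4+φ₁/2)] = +2.5983, Δλ = +0.8430 → C = 17.98°
d = R·|Δφ| / |cos C| = 6364·1.88146 / 0.95119 = 12588 km

12588 km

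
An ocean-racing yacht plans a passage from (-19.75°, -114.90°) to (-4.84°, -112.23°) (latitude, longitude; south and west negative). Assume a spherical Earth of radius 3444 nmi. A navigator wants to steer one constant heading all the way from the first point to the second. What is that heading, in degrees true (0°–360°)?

Δψ = ln[tan(π/4+φ₂/2)/tan(π/4+φ₁/2)] = +0.2672
Δλ = +0.0466 rad (taken the short way round)
course = atan2(Δλ, Δψ) = 9.89°

9.9°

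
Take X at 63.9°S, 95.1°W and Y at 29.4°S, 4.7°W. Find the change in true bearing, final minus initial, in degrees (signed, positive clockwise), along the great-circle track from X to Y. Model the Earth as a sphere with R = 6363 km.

Initial bearing θ₁ = atan2(sin Δλ cos φ₂, cos φ₁ sin φ₂ − sin φ₁ cos φ₂ cos Δλ) = 104.26°
Final bearing θ₂ = (initial bearing from the destination back to the start) + 180° = 29.30°
Δθ = θ₂ − θ₁ = -75.0°

-75.0°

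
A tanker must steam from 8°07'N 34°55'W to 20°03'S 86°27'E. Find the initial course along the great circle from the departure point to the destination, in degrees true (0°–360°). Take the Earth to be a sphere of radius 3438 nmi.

108.6°

θ = atan2( sin Δλ·cos φ₂ ,  cos φ₁ sin φ₂ − sin φ₁ cos φ₂ cos Δλ )
  = atan2(+0.8021, -0.2704) = 108.63°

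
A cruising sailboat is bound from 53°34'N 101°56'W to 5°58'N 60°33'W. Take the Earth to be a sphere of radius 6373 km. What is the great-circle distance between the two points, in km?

Haversine: a = sin²(Δφ/2)+cos φ₁ cos φ₂ sin²(Δλ/2) = 0.23659;  σ = 2·atan2(√a,√(1−a))
σ = 58.210° → d = Rσ = 6373·1.01595 = 6475 km

6475 km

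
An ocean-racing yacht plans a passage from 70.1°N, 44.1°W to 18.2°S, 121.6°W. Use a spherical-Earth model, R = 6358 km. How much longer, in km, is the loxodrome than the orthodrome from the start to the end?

294 km

Great circle: cos σ = sin φ₁ sin φ₂ + cos φ₁ cos φ₂ cos Δλ,  σ = 1.7964 rad → d_gc = 11421.5 km
Rhumb line: Δψ = -2.0637, q = Δφ/Δψ = 0.7468, d_rh = R√(Δφ²+q²Δλ²) = 11715.7 km
Excess = 11715.7 − 11421.5 = 294.2 ≈ 294 km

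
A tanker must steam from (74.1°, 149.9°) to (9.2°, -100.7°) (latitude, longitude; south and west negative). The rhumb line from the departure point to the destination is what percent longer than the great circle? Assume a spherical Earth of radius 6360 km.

Great circle: σ = 1.5068 rad → d_gc = Rσ = 9583.4 km
Rhumb: Δφ = -1.1327, Δλ = +1.9094, Δψ = -1.8073, q = Δφ/Δψ = 0.6267 → d_rh = R√(Δφ²+q²Δλ²) = 10479.7 km
Excess = (10479.7 − 9583.4) / 9583.4 = 896.3 / 9583.4 = 9.353% ≈ 9.4%

9.4%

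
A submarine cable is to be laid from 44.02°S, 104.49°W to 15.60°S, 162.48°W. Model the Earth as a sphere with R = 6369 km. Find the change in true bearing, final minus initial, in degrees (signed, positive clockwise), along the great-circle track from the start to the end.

At departure: θ₁ = atan2(sin Δλ cos φ₂, cos φ₁ sin φ₂ − sin φ₁ cos φ₂ cos Δλ) = 281.18°
At arrival: θ₂ = atan2(sin Δλ cos φ₁, −cos φ₂ sin φ₁ + sin φ₂ cos φ₁ cos Δλ) = 312.91°
Δθ = θ₂ − θ₁ = +31.7°

+31.7°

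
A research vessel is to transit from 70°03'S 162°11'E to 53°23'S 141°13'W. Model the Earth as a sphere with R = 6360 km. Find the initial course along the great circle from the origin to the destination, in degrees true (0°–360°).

86.0°

θ = atan2( sin Δλ·cos φ₂ ,  cos φ₁ sin φ₂ − sin φ₁ cos φ₂ cos Δλ )
  = atan2(+0.4980, +0.0348) = 86.01°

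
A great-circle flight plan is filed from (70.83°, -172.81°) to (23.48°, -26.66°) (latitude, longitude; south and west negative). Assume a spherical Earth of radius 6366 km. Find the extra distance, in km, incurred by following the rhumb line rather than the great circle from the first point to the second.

Great circle: cos σ = sin φ₁ sin φ₂ + cos φ₁ cos φ₂ cos Δλ,  σ = 1.4443 rad → d_gc = 9194.1 km
Rhumb line: Δψ = -1.3569, q = Δφ/Δψ = 0.6091, d_rh = R√(Δφ²+q²Δλ²) = 11202.4 km
Excess = 11202.4 − 9194.1 = 2008.3 ≈ 2008 km

2008 km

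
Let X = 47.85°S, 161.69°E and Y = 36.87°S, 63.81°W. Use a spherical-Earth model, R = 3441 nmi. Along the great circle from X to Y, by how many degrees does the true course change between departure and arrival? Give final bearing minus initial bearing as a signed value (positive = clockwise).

-116.4°

Initial bearing θ₁ = atan2(sin Δλ cos φ₂, cos φ₁ sin φ₂ − sin φ₁ cos φ₂ cos Δλ) = 145.11°
Final bearing θ₂ = (initial bearing from the destination back to the start) + 180° = 28.67°
Δθ = θ₂ − θ₁ = -116.4°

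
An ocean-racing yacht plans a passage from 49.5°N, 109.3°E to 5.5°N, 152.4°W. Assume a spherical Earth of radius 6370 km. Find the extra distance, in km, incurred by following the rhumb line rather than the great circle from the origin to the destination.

Great circle: cos σ = sin φ₁ sin φ₂ + cos φ₁ cos φ₂ cos Δλ,  σ = 1.5912 rad → d_gc = 10136.2 km
Rhumb line: Δψ = -0.9010, q = Δφ/Δψ = 0.8523, d_rh = R√(Δφ²+q²Δλ²) = 10520.9 km
Excess = 10520.9 − 10136.2 = 384.7 ≈ 385 km

385 km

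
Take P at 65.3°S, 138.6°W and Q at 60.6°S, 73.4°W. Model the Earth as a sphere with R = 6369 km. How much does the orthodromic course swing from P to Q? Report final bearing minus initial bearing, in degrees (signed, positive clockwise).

-59.4°

At departure: θ₁ = atan2(sin Δλ cos φ₂, cos φ₁ sin φ₂ − sin φ₁ cos φ₂ cos Δλ) = 111.66°
At arrival: θ₂ = atan2(sin Δλ cos φ₁, −cos φ₂ sin φ₁ + sin φ₂ cos φ₁ cos Δλ) = 52.29°
Δθ = θ₂ − θ₁ = -59.4°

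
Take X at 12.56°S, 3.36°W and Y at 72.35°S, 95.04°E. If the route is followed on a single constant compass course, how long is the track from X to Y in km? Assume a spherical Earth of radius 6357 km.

Δψ = ln[tan(π/4+φ₂/2)/tan(π/4+φ₁/2)] = -1.6417;  Δφ = -1.0435 rad,  Δλ = +1.7174 rad
q = Δφ/Δψ = 0.6356
d = R·√(Δφ² + q²Δλ²) = 6357·1.51019 = 9600 km

9600 km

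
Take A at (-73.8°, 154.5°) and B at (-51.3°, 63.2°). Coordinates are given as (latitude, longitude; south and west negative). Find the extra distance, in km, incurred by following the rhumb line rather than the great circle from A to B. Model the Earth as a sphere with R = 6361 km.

Great circle: cos σ = sin φ₁ sin φ₂ + cos φ₁ cos φ₂ cos Δλ,  σ = 0.7295 rad → d_gc = 4640.6 km
Rhumb line: Δψ = +0.9032, q = Δφ/Δψ = 0.4348, d_rh = R√(Δφ²+q²Δλ²) = 5065.8 km
Excess = 5065.8 − 4640.6 = 425.2 ≈ 425 km

425 km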